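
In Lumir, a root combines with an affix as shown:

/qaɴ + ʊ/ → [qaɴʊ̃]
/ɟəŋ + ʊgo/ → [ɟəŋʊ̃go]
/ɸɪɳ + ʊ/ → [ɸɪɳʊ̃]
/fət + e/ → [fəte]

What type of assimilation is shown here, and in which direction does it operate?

The vowel /ʊ/ surfaces as nasalised [ʊ̃] next to the preceding nasal /ɴ/ — it has acquired the [+nasal] feature of its neighbour.
The other forms show the same pattern: /ʊ/ → [ʊ̃] after /ŋ/; /ʊ/ → [ʊ̃] after /ɳ/ — each time a vowel is nasalised next to a preceding nasal.
No change occurs in [fəte] because the vowel at the boundary is adjacent to an oral consonant, not a nasal (/e/ next to /t/).
Because the conditioning nasal is to the left of the vowel that changes, the process is progressive (perseverative).

progressive nasality assimilation (vowel nasalisation)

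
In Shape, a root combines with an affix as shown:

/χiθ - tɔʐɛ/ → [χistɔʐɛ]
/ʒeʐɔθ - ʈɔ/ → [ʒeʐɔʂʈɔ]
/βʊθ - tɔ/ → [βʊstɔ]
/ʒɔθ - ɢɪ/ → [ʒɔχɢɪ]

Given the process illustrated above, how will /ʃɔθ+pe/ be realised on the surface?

[ʃɔɸpe]

The data show regressive place assimilation: /θ/ → [s] before /t/; /θ/ → [ʂ] before /ʈ/; /θ/ → [χ] before /ɢ/. In each pair only place changes, matching the following consonant, while manner and voice stay constant.
The rule targets /θ/ (voiceless dental fricative), which sits before the trigger /p/ (bilabial).
A voiceless bilabial fricative is [ɸ], so the surface segment is [ɸ].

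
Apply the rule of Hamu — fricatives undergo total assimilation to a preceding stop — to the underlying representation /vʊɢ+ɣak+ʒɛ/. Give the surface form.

[vʊɢɢakkɛ]

/ɣ/ is the segment targeted by the rule; it sits immediately after /ɢ/, so it assimilates completely and surfaces as [ɢ].
The same rule applies at the second boundary: /ʒ/ → [k] next to /k/.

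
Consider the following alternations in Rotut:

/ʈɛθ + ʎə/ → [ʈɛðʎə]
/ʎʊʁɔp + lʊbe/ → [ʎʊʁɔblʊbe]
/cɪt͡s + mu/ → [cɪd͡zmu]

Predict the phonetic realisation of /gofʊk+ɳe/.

The data show regressive voicing assimilation: /θ/ → [ð] before /ʎ/; /p/ → [b] before /l/; /t͡s/ → [d͡z] before /m/. In each pair only voicing changes, matching the following consonant, while place and manner stay constant.
The rule targets /k/ (voiceless velar stop), which sits before the trigger /ɳ/ (voiced).
Changing only its voicing to voiced gives [g] — the voiced velar stop.

[gofʊgɳe]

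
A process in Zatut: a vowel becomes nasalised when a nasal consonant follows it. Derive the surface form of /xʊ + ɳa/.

[xʊ̃ɳa]

The vowel /ʊ/ is adjacent to the following nasal /ɳ/, so it acquires [+nasal] and surfaces as [ʊ̃].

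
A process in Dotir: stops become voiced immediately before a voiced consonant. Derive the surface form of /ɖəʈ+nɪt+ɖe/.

/ʈ/ is a voiceless retroflex stop. The following trigger /n/ is voiced, so /ʈ/ must become voiced as well.
The voiced retroflex stop is [ɖ], so /ʈ/ → [ɖ].
The same rule applies at the second boundary: /t/ → [d] next to /ɖ/.

[ɖəɖnɪdɖe]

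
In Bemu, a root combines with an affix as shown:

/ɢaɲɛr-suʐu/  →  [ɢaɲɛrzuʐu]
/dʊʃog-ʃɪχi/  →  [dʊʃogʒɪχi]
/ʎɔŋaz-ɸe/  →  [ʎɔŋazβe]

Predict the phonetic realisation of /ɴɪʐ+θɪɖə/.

The data show progressive voicing assimilation: /s/ → [z] after /r/; /ʃ/ → [ʒ] after /g/; /ɸ/ → [β] after /z/. In each pair only voicing changes, matching the preceding consonant, while place and manner stay constant.
/θ/ is a voiceless dental fricative. The preceding trigger /ʐ/ is voiced, so /θ/ must become voiced as well.
A voiced dental fricative is [ð], so the surface segment is [ð].

[ɴɪʐðɪɖə]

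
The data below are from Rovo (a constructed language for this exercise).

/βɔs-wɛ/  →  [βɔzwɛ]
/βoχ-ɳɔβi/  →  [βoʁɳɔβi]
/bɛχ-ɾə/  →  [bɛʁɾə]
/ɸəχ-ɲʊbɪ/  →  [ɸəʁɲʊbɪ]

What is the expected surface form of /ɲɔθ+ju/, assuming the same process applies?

[ɲɔðju]

The data show regressive voicing assimilation: /s/ → [z] before /w/; /χ/ → [ʁ] before /ɳ/; /χ/ → [ʁ] before /ɾ/; /χ/ → [ʁ] before /ɲ/. In each pair only voicing changes, matching the following consonant, while place and manner stay constant.
The rule targets /θ/ (voiceless dental fricative), which sits before the trigger /j/ (voiced).
The voiced dental fricative is [ð], so /θ/ → [ð].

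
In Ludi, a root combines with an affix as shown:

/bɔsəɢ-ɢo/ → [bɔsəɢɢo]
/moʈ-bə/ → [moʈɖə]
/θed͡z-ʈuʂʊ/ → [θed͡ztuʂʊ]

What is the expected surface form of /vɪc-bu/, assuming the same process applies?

[vɪcɟu]

The data show progressive place assimilation: /b/ → [ɖ] after /ʈ/; /ʈ/ → [t] after /d͡z/. In each pair only place changes, matching the preceding consonant, while manner and voice stay constant.
No alternation appears in [bɔsəɢɢo]: there the adjacent consonants already agree in place (/ɢ/ and /ɢ/ are both uvular), so this form is consistent with the same rule.
/b/ is a voiced bilabial stop. The preceding trigger /c/ is palatal, so /b/ must become palatal as well.
The voiced palatal stop is [ɟ], so /b/ → [ɟ].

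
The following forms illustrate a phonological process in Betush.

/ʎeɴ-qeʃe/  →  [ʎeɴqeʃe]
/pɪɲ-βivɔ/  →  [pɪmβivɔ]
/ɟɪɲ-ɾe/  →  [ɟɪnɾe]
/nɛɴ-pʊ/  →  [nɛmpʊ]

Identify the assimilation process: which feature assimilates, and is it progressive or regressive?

The segment that alternates is /ɲ/, which surfaces as [m] when adjacent to /β/.
The change palatal → bilabial matches the place of the following /β/, identifying this as place assimilation.
Manner and voice are unchanged, so the assimilation is partial, not total.
The same holds elsewhere in the data: /ɲ/ → [n] before /ɾ/ (palatal → alveolar, matching alveolar); /ɴ/ → [m] before /p/ (uvular → bilabial, matching bilabial) — only place changes, and always toward the following segment.
Nothing changes in [ʎeɴqeʃe]: there the adjacent consonants already agree in place (/ɴ/ and /q/ are both uvular), so this form is consistent with the same rule.
The trigger is the following segment, so the direction is regressive (anticipatory).

regressive place assimilation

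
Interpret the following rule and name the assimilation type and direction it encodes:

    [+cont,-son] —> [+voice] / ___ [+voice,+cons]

regressive voicing assimilation

The structural change is [+voice], and the conditioning segment [+voice,+cons] (a voiced consonant) is itself voiced, so the target comes to share the voicing of its neighbour — voicing assimilation.
Since the environment is written after the underscore, the trigger follows the target; the direction is regressive.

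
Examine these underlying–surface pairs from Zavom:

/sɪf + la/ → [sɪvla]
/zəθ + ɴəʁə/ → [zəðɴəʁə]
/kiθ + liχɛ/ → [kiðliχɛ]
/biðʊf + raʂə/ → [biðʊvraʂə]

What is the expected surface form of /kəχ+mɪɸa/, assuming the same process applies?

The data show regressive voicing assimilation: /f/ → [v] before /l/; /θ/ → [ð] before /ɴ/; /θ/ → [ð] before /l/; /f/ → [v] before /r/. In each pair only voicing changes, matching the following consonant, while place and manner stay constant.
/χ/ is a voiceless uvular fricative. The following trigger /m/ is voiced, so /χ/ must become voiced as well.
Changing only its voicing to voiced gives [ʁ] — the voiced uvular fricative.

[kəʁmɪɸa]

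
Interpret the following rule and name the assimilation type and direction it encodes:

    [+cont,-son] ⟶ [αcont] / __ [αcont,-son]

regressive manner assimilation

The rule copies [cont] (continuancy) from the environment onto the target fricatives; since [±cont] encodes the stop/fricative manner contrast, the assimilating dimension is manner.
Since the environment is written after the underscore, the trigger follows the target; the direction is regressive.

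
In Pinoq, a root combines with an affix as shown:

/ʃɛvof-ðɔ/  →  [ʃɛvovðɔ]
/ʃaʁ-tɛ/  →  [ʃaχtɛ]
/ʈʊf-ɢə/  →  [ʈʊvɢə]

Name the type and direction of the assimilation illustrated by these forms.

regressive voicing assimilation

Comparing underlying and surface forms, /f/ → [v] is the alternation; the neighbouring /ð/ is constant.
The change voiceless → voiced matches the voicing of the following /ð/, identifying this as voicing assimilation.
Place and manner are unchanged, so the assimilation is partial, not total.
The other alternating forms pattern the same way: /ʁ/ → [χ] before /t/ (voiced → voiceless, matching voiceless); /f/ → [v] before /ɢ/ (voiceless → voiced, matching voiced) — only voicing changes, and always toward the following segment.
Since the segment that changes precedes the conditioning segment, the assimilation is regressive.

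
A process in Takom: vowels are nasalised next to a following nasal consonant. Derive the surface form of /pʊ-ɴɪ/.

[pʊ̃ɴɪ]

The vowel /ʊ/ is adjacent to the following nasal /ɴ/, so it acquires [+nasal] and surfaces as [ʊ̃].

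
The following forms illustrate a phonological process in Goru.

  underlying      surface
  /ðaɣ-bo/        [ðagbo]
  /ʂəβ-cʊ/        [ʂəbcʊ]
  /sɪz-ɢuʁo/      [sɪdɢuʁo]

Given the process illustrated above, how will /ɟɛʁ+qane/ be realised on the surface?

The data show regressive manner assimilation: /ɣ/ → [g] before /b/; /β/ → [b] before /c/; /z/ → [d] before /ɢ/. In each pair only manner changes, matching the following consonant, while place and voice stay constant.
/ʁ/ is a voiced uvular fricative. The following trigger /q/ is a stop, so /ʁ/ must become a stop as well.
Changing only its manner to stop gives [ɢ] — the voiced uvular stop.

[ɟɛɢqane]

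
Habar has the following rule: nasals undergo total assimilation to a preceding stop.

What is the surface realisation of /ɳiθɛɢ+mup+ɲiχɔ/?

[ɳiθɛɢɢuppiχɔ]

/m/ is the segment targeted by the rule; it sits immediately after /ɢ/, so it assimilates completely and surfaces as [ɢ].
At the second juncture, /ɲ/ likewise becomes [p] adjacent to /p/.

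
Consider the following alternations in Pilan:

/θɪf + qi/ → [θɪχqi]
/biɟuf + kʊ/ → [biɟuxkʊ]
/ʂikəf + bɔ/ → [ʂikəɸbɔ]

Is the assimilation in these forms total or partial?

Comparing underlying and surface forms, /f/ → [χ] is the alternation; the neighbouring /q/ is constant.
The change labiodental → uvular matches the place of the following /q/, identifying this as place assimilation.
Manner and voice are unchanged, so the assimilation is partial, not total.
Checking the remaining alternations: /f/ → [x] before /k/ (labiodental → velar, matching velar); /f/ → [ɸ] before /b/ (labiodental → bilabial, matching bilabial) — only place changes, and always toward the following segment.

partial assimilation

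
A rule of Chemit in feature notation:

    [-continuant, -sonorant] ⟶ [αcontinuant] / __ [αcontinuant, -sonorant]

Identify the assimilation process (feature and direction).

The rule copies [continuant] (continuancy) from the environment onto the target stops; since [±continuant] encodes the stop/fricative manner contrast, the assimilating dimension is manner.
The conditioning segment sits to the right of the focus bar, meaning the trigger follows the segment that changes — regressive assimilation.

regressive manner assimilation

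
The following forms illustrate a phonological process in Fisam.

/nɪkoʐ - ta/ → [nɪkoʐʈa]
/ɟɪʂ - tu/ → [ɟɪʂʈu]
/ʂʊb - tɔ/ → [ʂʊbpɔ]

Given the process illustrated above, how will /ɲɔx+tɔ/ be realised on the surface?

[ɲɔxkɔ]

The data show progressive place assimilation: /t/ → [ʈ] after /ʐ/; /t/ → [ʈ] after /ʂ/; /t/ → [p] after /b/. In each pair only place changes, matching the preceding consonant, while manner and voice stay constant.
/t/ is a voiceless alveolar stop. The preceding trigger /x/ is velar, so /t/ must become velar as well.
A voiceless velar stop is [k], so the surface segment is [k].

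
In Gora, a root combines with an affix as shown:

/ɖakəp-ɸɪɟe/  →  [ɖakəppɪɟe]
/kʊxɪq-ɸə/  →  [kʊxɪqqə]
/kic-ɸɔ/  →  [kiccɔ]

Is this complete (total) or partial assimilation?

Underlying /ɸ/ is realised as [q] next to /q/; /q/ itself does not change.
The output [q] is identical to the trigger /q/ — every feature (place, manner, voicing) has been copied — so this is total assimilation.
The other forms behave the same way: /ɸ/ → [p] after /p/; /ɸ/ → [c] after /c/ — in each case the output is a copy of the preceding consonant.

total assimilation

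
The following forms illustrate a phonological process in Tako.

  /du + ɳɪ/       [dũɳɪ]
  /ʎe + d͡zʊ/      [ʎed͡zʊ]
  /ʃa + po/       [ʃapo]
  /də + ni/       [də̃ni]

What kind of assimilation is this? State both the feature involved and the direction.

regressive nasality assimilation (vowel nasalisation)

The vowel /u/ surfaces as nasalised [ũ] next to the following nasal /ɳ/ — it has acquired the [+nasal] feature of its neighbour.
The other form shows the same pattern: /ə/ → [ə̃] before /n/ — each time a vowel is nasalised next to a following nasal.
No change occurs in [ʎed͡zʊ], [ʃapo] because the vowel at the boundary is adjacent to an oral consonant, not a nasal (/e/ next to /d͡z/; /a/ next to /p/).
Because the conditioning nasal is to the right of the vowel that changes, the process is regressive (anticipatory).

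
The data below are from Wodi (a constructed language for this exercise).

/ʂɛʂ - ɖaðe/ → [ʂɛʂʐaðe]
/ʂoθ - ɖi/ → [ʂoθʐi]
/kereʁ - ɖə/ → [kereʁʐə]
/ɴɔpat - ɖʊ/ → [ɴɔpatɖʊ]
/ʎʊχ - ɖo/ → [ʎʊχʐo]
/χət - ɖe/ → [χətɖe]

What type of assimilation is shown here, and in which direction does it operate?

The segment that alternates is /ɖ/, which surfaces as [ʐ] when adjacent to /ʂ/.
The change stop → fricative matches the manner of the preceding /ʂ/, identifying this as manner assimilation.
Place and voice are unchanged, so the assimilation is partial, not total.
Checking the remaining alternations: /ɖ/ → [ʐ] after /θ/ (stop → fricative, matching a fricative); /ɖ/ → [ʐ] after /ʁ/ (stop → fricative, matching a fricative); /ɖ/ → [ʐ] after /χ/ (stop → fricative, matching a fricative) — only manner changes, and always toward the preceding segment.
No alternation appears in [ɴɔpatɖʊ], [χətɖe]: there the adjacent consonants already agree in manner (/ɖ/ and /t/ are both stops; /ɖ/ and /t/ are both stops), so these forms are consistent with the same rule.
Since the segment that changes follows the conditioning segment, the assimilation is progressive.

progressive manner assimilation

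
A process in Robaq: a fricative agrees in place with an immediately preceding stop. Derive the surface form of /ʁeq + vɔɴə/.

[ʁeqʁɔɴə]

/v/ is a voiced labiodental fricative. The preceding trigger /q/ is uvular, so /v/ must become uvular as well.
Changing only its place to uvular gives [ʁ] — the voiced uvular fricative.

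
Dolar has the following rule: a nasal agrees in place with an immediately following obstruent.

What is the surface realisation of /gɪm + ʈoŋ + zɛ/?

The rule targets /m/ (voiced bilabial nasal), which sits before the trigger /ʈ/ (retroflex).
A voiced retroflex nasal is [ɳ], so the surface segment is [ɳ].
At the second juncture, /ŋ/ likewise becomes [n] adjacent to /z/.

[gɪɳʈonzɛ]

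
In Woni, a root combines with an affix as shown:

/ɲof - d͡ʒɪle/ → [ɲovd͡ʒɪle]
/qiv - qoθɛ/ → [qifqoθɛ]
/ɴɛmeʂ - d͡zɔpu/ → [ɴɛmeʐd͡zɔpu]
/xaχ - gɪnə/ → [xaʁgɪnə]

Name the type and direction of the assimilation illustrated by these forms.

regressive voicing assimilation

The segment that alternates is /f/, which surfaces as [v] when adjacent to /d͡ʒ/.
/f/ is voiceless while /d͡ʒ/ is voiced; the output [v] is voiced, matching the trigger — so the feature that spreads is voicing.
Place and manner are unchanged, so the assimilation is partial, not total.
The other alternating forms pattern the same way: /v/ → [f] before /q/ (voiced → voiceless, matching voiceless); /ʂ/ → [ʐ] before /d͡z/ (voiceless → voiced, matching voiced); /χ/ → [ʁ] before /g/ (voiceless → voiced, matching voiced) — only voicing changes, and always toward the following segment.
Since the segment that changes precedes the conditioning segment, the assimilation is regressive.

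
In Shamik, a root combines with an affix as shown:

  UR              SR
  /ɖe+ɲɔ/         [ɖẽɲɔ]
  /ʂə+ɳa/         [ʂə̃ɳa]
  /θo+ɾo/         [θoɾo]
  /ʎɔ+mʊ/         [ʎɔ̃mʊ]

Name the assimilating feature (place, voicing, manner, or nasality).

nasality

The vowel /e/ surfaces as nasalised [ẽ] next to the following nasal /ɲ/ — it has acquired the [+nasal] feature of its neighbour.
The other forms show the same pattern: /ə/ → [ə̃] before /ɳ/; /ɔ/ → [ɔ̃] before /m/ — each time a vowel is nasalised next to a following nasal.
No change occurs in [θoɾo] because the vowel at the boundary is adjacent to an oral consonant, not a nasal (/o/ next to /ɾ/).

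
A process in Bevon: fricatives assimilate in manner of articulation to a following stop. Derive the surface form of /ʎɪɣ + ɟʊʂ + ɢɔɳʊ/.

/ɣ/ is a voiced velar fricative. The following trigger /ɟ/ is a stop, so /ɣ/ must become a stop as well.
Changing only its manner to stop gives [g] — the voiced velar stop.
The same rule applies at the second boundary: /ʂ/ → [ʈ] next to /ɢ/.

[ʎɪgɟʊʈɢɔɳʊ]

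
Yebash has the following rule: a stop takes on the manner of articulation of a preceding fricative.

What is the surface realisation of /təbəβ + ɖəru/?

[təbəβʐəru]

/ɖ/ is a voiced retroflex stop. The preceding trigger /β/ is a fricative, so /ɖ/ must become a fricative as well.
Changing only its manner to fricative gives [ʐ] — the voiced retroflex fricative.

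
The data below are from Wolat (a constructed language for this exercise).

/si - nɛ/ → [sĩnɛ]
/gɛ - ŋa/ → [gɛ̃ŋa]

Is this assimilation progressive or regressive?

regressive

The vowel /i/ surfaces as nasalised [ĩ] next to the following nasal /n/ — it has acquired the [+nasal] feature of its neighbour.
The other form shows the same pattern: /ɛ/ → [ɛ̃] before /ŋ/ — each time a vowel is nasalised next to a following nasal.
Because the conditioning nasal is to the right of the vowel that changes, the process is regressive (anticipatory).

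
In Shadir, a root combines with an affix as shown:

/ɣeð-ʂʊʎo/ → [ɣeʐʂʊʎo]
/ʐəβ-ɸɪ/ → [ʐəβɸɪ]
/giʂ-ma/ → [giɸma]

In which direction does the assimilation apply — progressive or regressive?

Comparing underlying and surface forms, /ð/ → [ʐ] is the alternation; the neighbouring /ʂ/ is constant.
/ð/ is dental while /ʂ/ is retroflex; the output [ʐ] is retroflex, matching the trigger — so the feature that spreads is place.
Checking the remaining alternation: /ʂ/ → [ɸ] before /m/ (retroflex → bilabial, matching bilabial) — only place changes, and always toward the following segment.
No alternation appears in [ʐəβɸɪ]: there the adjacent consonants already agree in place (/β/ and /ɸ/ are both bilabial), so this form is consistent with the same rule.
The trigger is the following segment, so the direction is regressive (anticipatory).

regressive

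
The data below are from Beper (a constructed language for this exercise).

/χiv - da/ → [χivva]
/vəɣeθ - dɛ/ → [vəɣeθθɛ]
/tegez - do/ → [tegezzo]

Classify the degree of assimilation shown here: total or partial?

total assimilation

Comparing underlying and surface forms, /d/ → [v] is the alternation; the neighbouring /v/ is constant.
The output [v] is identical to the trigger /v/ — every feature (place, manner, voicing) has been copied — so this is total assimilation.
The remaining alternations confirm this: /d/ → [θ] after /θ/; /d/ → [z] after /z/ — in each case the output is a copy of the preceding consonant.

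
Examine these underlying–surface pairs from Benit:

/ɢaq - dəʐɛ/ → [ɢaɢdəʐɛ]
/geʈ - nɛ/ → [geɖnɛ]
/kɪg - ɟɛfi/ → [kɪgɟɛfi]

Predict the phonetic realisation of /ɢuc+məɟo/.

[ɢuɟməɟo]

The data show regressive voicing assimilation: /q/ → [ɢ] before /d/; /ʈ/ → [ɖ] before /n/. In each pair only voicing changes, matching the following consonant, while place and manner stay constant.
Nothing changes in [kɪgɟɛfi]: there the adjacent consonants already agree in voicing (/g/ and /ɟ/ are both voiced), so this form is consistent with the same rule.
/c/ is a voiceless palatal stop. The following trigger /m/ is voiced, so /c/ must become voiced as well.
The voiced palatal stop is [ɟ], so /c/ → [ɟ].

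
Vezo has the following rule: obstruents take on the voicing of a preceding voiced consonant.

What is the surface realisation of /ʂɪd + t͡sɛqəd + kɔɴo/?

The rule targets /t͡s/ (voiceless alveolar affricate), which sits after the trigger /d/ (voiced).
Changing only its voicing to voiced gives [d͡z] — the voiced alveolar affricate.
At the second juncture, /k/ likewise becomes [g] adjacent to /d/.

[ʂɪdd͡zɛqədgɔɴo]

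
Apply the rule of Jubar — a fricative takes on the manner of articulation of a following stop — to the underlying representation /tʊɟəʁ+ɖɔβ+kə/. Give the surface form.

[tʊɟəɢɖɔbkə]

/ʁ/ is a voiced uvular fricative. The following trigger /ɖ/ is a stop, so /ʁ/ must become a stop as well.
Changing only its manner to stop gives [ɢ] — the voiced uvular stop.
The same rule applies at the second boundary: /β/ → [b] next to /k/.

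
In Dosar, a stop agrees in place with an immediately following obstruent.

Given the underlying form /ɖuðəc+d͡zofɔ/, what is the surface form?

[ɖuðətd͡zofɔ]

/c/ is a voiceless palatal stop. The following trigger /d͡z/ is alveolar, so /c/ must become alveolar as well.
Changing only its place to alveolar gives [t] — the voiceless alveolar stop.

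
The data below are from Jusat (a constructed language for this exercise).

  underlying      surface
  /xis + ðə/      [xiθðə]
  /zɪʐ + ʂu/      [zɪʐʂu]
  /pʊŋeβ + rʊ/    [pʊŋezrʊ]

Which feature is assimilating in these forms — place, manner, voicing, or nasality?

place

Comparing underlying and surface forms, /s/ → [θ] is the alternation; the neighbouring /ð/ is constant.
The change alveolar → dental matches the place of the following /ð/, identifying this as place assimilation.
The other alternating form patterns the same way: /β/ → [z] before /r/ (bilabial → alveolar, matching alveolar) — only place changes, and always toward the following segment.
No alternation appears in [zɪʐʂu]: there the adjacent consonants already agree in place (/ʐ/ and /ʂ/ are both retroflex), so this form is consistent with the same rule.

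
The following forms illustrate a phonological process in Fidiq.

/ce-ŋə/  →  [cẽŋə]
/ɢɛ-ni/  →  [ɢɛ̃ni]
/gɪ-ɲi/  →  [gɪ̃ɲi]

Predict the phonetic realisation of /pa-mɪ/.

The data show regressive nasality assimilation (vowel nasalisation): /e/ → [ẽ] before /ŋ/; /ɛ/ → [ɛ̃] before /n/; /ɪ/ → [ɪ̃] before /ɲ/ — a vowel is nasalised by an immediately following nasal consonant.
/a/ sits next to the nasal /m/ and is therefore nasalised to [ã].

[pãmɪ]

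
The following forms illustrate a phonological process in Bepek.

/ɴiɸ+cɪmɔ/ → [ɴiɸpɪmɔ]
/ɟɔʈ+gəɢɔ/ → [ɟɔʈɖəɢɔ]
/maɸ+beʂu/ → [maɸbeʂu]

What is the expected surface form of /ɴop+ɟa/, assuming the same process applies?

[ɴopba]

The data show progressive place assimilation: /c/ → [p] after /ɸ/; /g/ → [ɖ] after /ʈ/. In each pair only place changes, matching the preceding consonant, while manner and voice stay constant.
No alternation appears in [maɸbeʂu]: there the adjacent consonants already agree in place (/b/ and /ɸ/ are both bilabial), so this form is consistent with the same rule.
/ɟ/ is a voiced palatal stop. The preceding trigger /p/ is bilabial, so /ɟ/ must become bilabial as well.
The voiced bilabial stop is [b], so /ɟ/ → [b].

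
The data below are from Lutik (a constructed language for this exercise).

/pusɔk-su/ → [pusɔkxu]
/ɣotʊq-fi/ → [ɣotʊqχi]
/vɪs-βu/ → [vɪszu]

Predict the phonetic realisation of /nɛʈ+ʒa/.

[nɛʈʐa]

The data show progressive place assimilation: /s/ → [x] after /k/; /f/ → [χ] after /q/; /β/ → [z] after /s/. In each pair only place changes, matching the preceding consonant, while manner and voice stay constant.
The rule targets /ʒ/ (voiced postalveolar fricative), which sits after the trigger /ʈ/ (retroflex).
The voiced retroflex fricative is [ʐ], so /ʒ/ → [ʐ].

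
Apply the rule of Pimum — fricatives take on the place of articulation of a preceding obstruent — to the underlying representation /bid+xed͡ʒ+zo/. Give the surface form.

The rule targets /x/ (voiceless velar fricative), which sits after the trigger /d/ (alveolar).
The voiceless alveolar fricative is [s], so /x/ → [s].
At the second juncture, /z/ likewise becomes [ʒ] adjacent to /d͡ʒ/.

[bidsed͡ʒʒo]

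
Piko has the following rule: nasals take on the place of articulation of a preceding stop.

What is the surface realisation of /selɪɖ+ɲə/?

/ɲ/ is a voiced palatal nasal. The preceding trigger /ɖ/ is retroflex, so /ɲ/ must become retroflex as well.
The voiced retroflex nasal is [ɳ], so /ɲ/ → [ɳ].

[selɪɖɳə]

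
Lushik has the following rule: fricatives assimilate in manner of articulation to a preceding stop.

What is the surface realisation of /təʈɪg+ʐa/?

/ʐ/ is a voiced retroflex fricative. The preceding trigger /g/ is a stop, so /ʐ/ must become a stop as well.
A voiced retroflex stop is [ɖ], so the surface segment is [ɖ].

[təʈɪgɖa]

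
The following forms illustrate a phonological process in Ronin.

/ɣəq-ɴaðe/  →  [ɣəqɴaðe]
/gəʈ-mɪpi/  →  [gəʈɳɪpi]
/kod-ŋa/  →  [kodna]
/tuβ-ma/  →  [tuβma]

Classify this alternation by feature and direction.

progressive place assimilation

The segment that alternates is /m/, which surfaces as [ɳ] when adjacent to /ʈ/.
/m/ is bilabial while /ʈ/ is retroflex; the output [ɳ] is retroflex, matching the trigger — so the feature that spreads is place.
Manner and voice are unchanged, so the assimilation is partial, not total.
The other alternating form patterns the same way: /ŋ/ → [n] after /d/ (velar → alveolar, matching alveolar) — only place changes, and always toward the preceding segment.
No alternation appears in [ɣəqɴaðe], [tuβma]: there the adjacent consonants already agree in place (/ɴ/ and /q/ are both uvular; /m/ and /β/ are both bilabial), so these forms are consistent with the same rule.
The trigger is the preceding segment, so the direction is progressive (perseverative).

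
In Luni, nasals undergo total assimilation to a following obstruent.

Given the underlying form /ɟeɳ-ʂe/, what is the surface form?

[ɟeʂʂe]

/ɳ/ is the segment targeted by the rule; it sits immediately before /ʂ/, so it assimilates completely and surfaces as [ʂ].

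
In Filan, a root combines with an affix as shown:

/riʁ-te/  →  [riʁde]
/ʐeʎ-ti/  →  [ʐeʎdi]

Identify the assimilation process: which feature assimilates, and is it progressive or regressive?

Comparing underlying and surface forms, /t/ → [d] is the alternation; the neighbouring /ʁ/ is constant.
The change voiceless → voiced matches the voicing of the preceding /ʁ/, identifying this as voicing assimilation.
Place and manner are unchanged, so the assimilation is partial, not total.
Checking the remaining alternation: /t/ → [d] after /ʎ/ (voiceless → voiced, matching voiced) — only voicing changes, and always toward the preceding segment.
Since the segment that changes follows the conditioning segment, the assimilation is progressive.

progressive voicing assimilation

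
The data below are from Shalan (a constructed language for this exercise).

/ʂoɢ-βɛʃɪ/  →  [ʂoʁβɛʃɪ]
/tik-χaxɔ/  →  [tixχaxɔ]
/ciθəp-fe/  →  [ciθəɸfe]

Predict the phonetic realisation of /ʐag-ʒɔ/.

The data show regressive manner assimilation: /ɢ/ → [ʁ] before /β/; /k/ → [x] before /χ/; /p/ → [ɸ] before /f/. In each pair only manner changes, matching the following consonant, while place and voice stay constant.
The rule targets /g/ (voiced velar stop), which sits before the trigger /ʒ/ (fricative).
Changing only its manner to fricative gives [ɣ] — the voiced velar fricative.

[ʐaɣʒɔ]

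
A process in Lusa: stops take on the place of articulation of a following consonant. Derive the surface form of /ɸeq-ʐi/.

The rule targets /q/ (voiceless uvular stop), which sits before the trigger /ʐ/ (retroflex).
A voiceless retroflex stop is [ʈ], so the surface segment is [ʈ].

[ɸeʈʐi]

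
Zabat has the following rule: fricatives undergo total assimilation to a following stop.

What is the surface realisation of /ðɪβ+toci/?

/β/ is the segment targeted by the rule; it sits immediately before /t/, so it assimilates completely and surfaces as [t].

[ðɪttoci]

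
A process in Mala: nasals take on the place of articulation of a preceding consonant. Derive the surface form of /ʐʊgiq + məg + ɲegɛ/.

The rule targets /m/ (voiced bilabial nasal), which sits after the trigger /q/ (uvular).
The voiced uvular nasal is [ɴ], so /m/ → [ɴ].
The same rule applies at the second boundary: /ɲ/ → [ŋ] next to /g/.

[ʐʊgiqɴəgŋegɛ]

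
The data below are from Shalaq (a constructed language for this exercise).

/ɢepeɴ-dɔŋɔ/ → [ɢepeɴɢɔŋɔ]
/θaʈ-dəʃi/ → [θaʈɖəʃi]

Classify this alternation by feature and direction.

Comparing underlying and surface forms, /d/ → [ɢ] is the alternation; the neighbouring /ɴ/ is constant.
/d/ is alveolar while /ɴ/ is uvular; the output [ɢ] is uvular, matching the trigger — so the feature that spreads is place.
Manner and voice are unchanged, so the assimilation is partial, not total.
The other alternating form patterns the same way: /d/ → [ɖ] after /ʈ/ (alveolar → retroflex, matching retroflex) — only place changes, and always toward the preceding segment.
The trigger is the preceding segment, so the direction is progressive (perseverative).

progressive place assimilation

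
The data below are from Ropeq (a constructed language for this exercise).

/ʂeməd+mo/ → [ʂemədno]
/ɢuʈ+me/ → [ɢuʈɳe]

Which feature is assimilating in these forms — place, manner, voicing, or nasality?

place

Underlying /m/ is realised as [n] next to /d/; /d/ itself does not change.
/m/ is bilabial while /d/ is alveolar; the output [n] is alveolar, matching the trigger — so the feature that spreads is place.
The other alternating form patterns the same way: /m/ → [ɳ] after /ʈ/ (bilabial → retroflex, matching retroflex) — only place changes, and always toward the preceding segment.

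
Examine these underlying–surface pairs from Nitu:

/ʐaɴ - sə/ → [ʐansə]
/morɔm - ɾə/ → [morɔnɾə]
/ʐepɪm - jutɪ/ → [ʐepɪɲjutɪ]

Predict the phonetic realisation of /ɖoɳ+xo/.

[ɖoŋxo]

The data show regressive place assimilation: /ɴ/ → [n] before /s/; /m/ → [n] before /ɾ/; /m/ → [ɲ] before /j/. In each pair only place changes, matching the following consonant, while manner and voice stay constant.
/ɳ/ is a voiced retroflex nasal. The following trigger /x/ is velar, so /ɳ/ must become velar as well.
The voiced velar nasal is [ŋ], so /ɳ/ → [ŋ].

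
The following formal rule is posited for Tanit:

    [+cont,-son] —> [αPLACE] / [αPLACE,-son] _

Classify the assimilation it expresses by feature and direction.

progressive place assimilation

The rule copies the place features (abbreviated [PLACE]) from the environment onto the target, so the assimilating feature is place.
Since the environment is written before the underscore, the trigger precedes the target; the direction is progressive.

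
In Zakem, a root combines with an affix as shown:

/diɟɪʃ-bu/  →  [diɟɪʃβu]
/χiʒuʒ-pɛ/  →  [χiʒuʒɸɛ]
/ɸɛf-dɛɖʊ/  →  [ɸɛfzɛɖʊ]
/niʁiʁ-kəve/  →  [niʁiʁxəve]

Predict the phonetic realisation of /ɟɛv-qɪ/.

[ɟɛvχɪ]

The data show progressive manner assimilation: /b/ → [β] after /ʃ/; /p/ → [ɸ] after /ʒ/; /d/ → [z] after /f/; /k/ → [x] after /ʁ/. In each pair only manner changes, matching the preceding consonant, while place and voice stay constant.
The rule targets /q/ (voiceless uvular stop), which sits after the trigger /v/ (fricative).
A voiceless uvular fricative is [χ], so the surface segment is [χ].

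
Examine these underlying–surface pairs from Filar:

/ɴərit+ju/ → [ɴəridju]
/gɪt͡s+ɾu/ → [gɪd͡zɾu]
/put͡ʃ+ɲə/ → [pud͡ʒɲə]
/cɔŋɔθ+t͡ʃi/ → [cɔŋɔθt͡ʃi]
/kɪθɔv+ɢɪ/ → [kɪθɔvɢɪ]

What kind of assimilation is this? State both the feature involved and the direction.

Underlying /t/ is realised as [d] next to /j/; /j/ itself does not change.
The change voiceless → voiced matches the voicing of the following /j/, identifying this as voicing assimilation.
Place and manner are unchanged, so the assimilation is partial, not total.
Checking the remaining alternations: /t͡s/ → [d͡z] before /ɾ/ (voiceless → voiced, matching voiced); /t͡ʃ/ → [d͡ʒ] before /ɲ/ (voiceless → voiced, matching voiced) — only voicing changes, and always toward the following segment.
Nothing changes in [cɔŋɔθt͡ʃi], [kɪθɔvɢɪ]: there the adjacent consonants already agree in voicing (/θ/ and /t͡ʃ/ are both voiceless; /v/ and /ɢ/ are both voiced), so these forms are consistent with the same rule.
The trigger is the following segment, so the direction is regressive (anticipatory).

regressive voicing assimilation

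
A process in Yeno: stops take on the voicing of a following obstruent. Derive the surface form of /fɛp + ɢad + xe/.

[fɛbɢatxe]

/p/ is a voiceless bilabial stop. The following trigger /ɢ/ is voiced, so /p/ must become voiced as well.
A voiced bilabial stop is [b], so the surface segment is [b].
At the second juncture, /d/ likewise becomes [t] adjacent to /x/.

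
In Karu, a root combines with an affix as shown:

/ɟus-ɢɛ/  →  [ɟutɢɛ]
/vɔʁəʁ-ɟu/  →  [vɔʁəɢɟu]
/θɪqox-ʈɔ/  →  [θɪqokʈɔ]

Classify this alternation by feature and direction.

regressive manner assimilation

The segment that alternates is /s/, which surfaces as [t] when adjacent to /ɢ/.
The change fricative → stop matches the manner of the following /ɢ/, identifying this as manner assimilation.
Place and voice are unchanged, so the assimilation is partial, not total.
The other alternating forms pattern the same way: /ʁ/ → [ɢ] before /ɟ/ (fricative → stop, matching a stop); /x/ → [k] before /ʈ/ (fricative → stop, matching a stop) — only manner changes, and always toward the following segment.
Since the segment that changes precedes the conditioning segment, the assimilation is regressive.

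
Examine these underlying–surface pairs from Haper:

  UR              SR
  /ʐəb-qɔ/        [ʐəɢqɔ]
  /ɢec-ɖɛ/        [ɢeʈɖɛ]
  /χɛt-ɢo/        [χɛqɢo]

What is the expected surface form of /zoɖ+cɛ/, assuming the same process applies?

The data show regressive place assimilation: /b/ → [ɢ] before /q/; /c/ → [ʈ] before /ɖ/; /t/ → [q] before /ɢ/. In each pair only place changes, matching the following consonant, while manner and voice stay constant.
/ɖ/ is a voiced retroflex stop. The following trigger /c/ is palatal, so /ɖ/ must become palatal as well.
A voiced palatal stop is [ɟ], so the surface segment is [ɟ].

[zoɟcɛ]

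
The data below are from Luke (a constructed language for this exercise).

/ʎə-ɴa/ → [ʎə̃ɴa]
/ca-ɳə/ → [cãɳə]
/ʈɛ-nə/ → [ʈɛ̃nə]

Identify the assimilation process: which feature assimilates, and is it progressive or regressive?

The vowel /ə/ surfaces as nasalised [ə̃] next to the following nasal /ɴ/ — it has acquired the [+nasal] feature of its neighbour.
The other forms show the same pattern: /a/ → [ã] before /ɳ/; /ɛ/ → [ɛ̃] before /n/ — each time a vowel is nasalised next to a following nasal.
Because the conditioning nasal is to the right of the vowel that changes, the process is regressive (anticipatory).

regressive nasality assimilation (vowel nasalisation)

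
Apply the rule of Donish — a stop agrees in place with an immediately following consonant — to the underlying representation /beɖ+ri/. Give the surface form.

The rule targets /ɖ/ (voiced retroflex stop), which sits before the trigger /r/ (alveolar).
The voiced alveolar stop is [d], so /ɖ/ → [d].

[bedri]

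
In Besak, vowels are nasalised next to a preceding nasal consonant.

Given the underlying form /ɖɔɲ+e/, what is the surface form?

/e/ sits next to the nasal /ɲ/ and is therefore nasalised to [ẽ].

[ɖɔɲẽ]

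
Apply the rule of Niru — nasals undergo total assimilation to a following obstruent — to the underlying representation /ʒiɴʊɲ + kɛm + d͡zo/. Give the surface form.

/ɲ/ is the segment targeted by the rule; it sits immediately before /k/, so it assimilates completely and surfaces as [k].
The same rule applies at the second boundary: /m/ → [d͡z] next to /d͡z/.

[ʒiɴʊkkɛd͡zd͡zo]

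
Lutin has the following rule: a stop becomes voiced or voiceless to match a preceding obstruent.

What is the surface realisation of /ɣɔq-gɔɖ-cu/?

/g/ is a voiced velar stop. The preceding trigger /q/ is voiceless, so /g/ must become voiceless as well.
The voiceless velar stop is [k], so /g/ → [k].
The same rule applies at the second boundary: /c/ → [ɟ] next to /ɖ/.

[ɣɔqkɔɖɟu]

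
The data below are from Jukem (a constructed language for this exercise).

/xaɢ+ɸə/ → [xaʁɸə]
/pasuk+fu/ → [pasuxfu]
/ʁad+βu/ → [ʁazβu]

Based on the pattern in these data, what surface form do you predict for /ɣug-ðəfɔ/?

[ɣuɣðəfɔ]

The data show regressive manner assimilation: /ɢ/ → [ʁ] before /ɸ/; /k/ → [x] before /f/; /d/ → [z] before /β/. In each pair only manner changes, matching the following consonant, while place and voice stay constant.
The rule targets /g/ (voiced velar stop), which sits before the trigger /ð/ (fricative).
The voiced velar fricative is [ɣ], so /g/ → [ɣ].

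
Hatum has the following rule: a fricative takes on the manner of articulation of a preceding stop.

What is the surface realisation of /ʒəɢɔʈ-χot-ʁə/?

/χ/ is a voiceless uvular fricative. The preceding trigger /ʈ/ is a stop, so /χ/ must become a stop as well.
Changing only its manner to stop gives [q] — the voiceless uvular stop.
At the second juncture, /ʁ/ likewise becomes [ɢ] adjacent to /t/.

[ʒəɢɔʈqotɢə]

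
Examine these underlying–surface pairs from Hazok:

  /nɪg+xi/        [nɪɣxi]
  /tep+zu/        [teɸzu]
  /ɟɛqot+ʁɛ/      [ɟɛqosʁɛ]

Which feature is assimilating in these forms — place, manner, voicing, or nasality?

manner

The segment that alternates is /g/, which surfaces as [ɣ] when adjacent to /x/.
The change stop → fricative matches the manner of the following /x/, identifying this as manner assimilation.
The other alternating forms pattern the same way: /p/ → [ɸ] before /z/ (stop → fricative, matching a fricative); /t/ → [s] before /ʁ/ (stop → fricative, matching a fricative) — only manner changes, and always toward the following segment.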